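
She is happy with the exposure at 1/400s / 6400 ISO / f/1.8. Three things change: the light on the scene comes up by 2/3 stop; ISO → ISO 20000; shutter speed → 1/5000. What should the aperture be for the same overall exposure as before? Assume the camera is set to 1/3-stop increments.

f/1.1

Scene light: 2/3 stop brighter.
ISO: 6400 → 8000 → 10000 → 12800 → 16000 → 20000 — 1 2/3 stops raised (brighter).
Shutter speed: 1/400 → 1/500 → 1/640 → 1/800 → 1/1000 → 1/1250 → 1/1600 → 1/2000 → 1/2500 → 1/3200 → 1/4000 → 1/5000 — 3 2/3 stops shorter (darker).
Net so far: 1 1/3 stops darker. Aperture: f/1.8 → f/1.6 → f/1.4 → f/1.2 → f/1.1.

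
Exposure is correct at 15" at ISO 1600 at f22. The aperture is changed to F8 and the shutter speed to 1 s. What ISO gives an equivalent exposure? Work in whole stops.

ISO 3200

Aperture: f/22 → f/16 → f/11 → f/8 — 3 stops wider (brighter).
Shutter speed: 15 → 8 → 4 → 2 → 1 — 4 stops shorter (darker).
Net change so far: 1 stop darker. Offset with the ISO: 1600 → 3200.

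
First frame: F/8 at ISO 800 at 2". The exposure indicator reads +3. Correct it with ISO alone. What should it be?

ISO 100

Overexposed by 3 stops → need 3 stops darker.
ISO: 800 → 400 → 200 → 100.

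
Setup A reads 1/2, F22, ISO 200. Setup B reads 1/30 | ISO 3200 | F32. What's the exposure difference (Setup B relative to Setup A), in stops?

Aperture: f/22 → f/32 — 1 stop stopped down (darker).
Shutter speed: 1/2 → 1/4 → 1/8 → 1/15 → 1/30 — 4 stops shorter (darker).
ISO: 200 → 400 → 800 → 1600 → 3200 — 4 stops higher (brighter).
Net: −1 −4 +4 = −1 stop.

1 stop darker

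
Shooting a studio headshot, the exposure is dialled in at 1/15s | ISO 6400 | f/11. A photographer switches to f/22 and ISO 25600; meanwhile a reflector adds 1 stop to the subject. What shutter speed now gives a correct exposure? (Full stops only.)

Scene light: 1 stop brighter.
Aperture: f/11 → f/16 → f/22 — 2 stops stopped down (darker).
ISO: 6400 → 12800 → 25600 — 2 stops raised (brighter).
Net so far: 1 stop brighter. Shutter speed: 1/15 → 1/30.

1/30s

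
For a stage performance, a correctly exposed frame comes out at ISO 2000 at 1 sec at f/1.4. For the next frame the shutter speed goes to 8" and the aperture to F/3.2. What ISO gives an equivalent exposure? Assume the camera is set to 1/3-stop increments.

Shutter speed: 1 → 1.3 → 1.6 → 2 → 2.5 → 3.2 → 4 → 5 → 6 → 8 — 3 stops longer (brighter).
Aperture: f/1.4 → f/1.6 → f/1.8 → f/2 → f/2.2 → f/2.5 → f/2.8 → f/3.2 — 2 1/3 stops smaller aperture (darker).
Net change so far: 2/3 stop brighter. Offset with the ISO: 2000 → 1600 → 1250.

ISO 1250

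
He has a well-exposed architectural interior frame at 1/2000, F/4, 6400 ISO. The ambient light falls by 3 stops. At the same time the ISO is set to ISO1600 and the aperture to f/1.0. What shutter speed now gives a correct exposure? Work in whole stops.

1/1000s

Scene light: 3 stops darker.
ISO: 6400 → 3200 → 1600 — 2 stops dropped (darker).
Aperture: f/4 → f/2.8 → f/2 → f/1.4 → f/1.0 — 4 stops larger aperture (brighter).
Net so far: 1 stop darker. Shutter speed: 1/2000 → 1/1000.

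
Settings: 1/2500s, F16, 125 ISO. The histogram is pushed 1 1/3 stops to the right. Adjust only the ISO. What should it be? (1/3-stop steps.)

ISO 50

Overexposed by 1 1/3 stops → need 1 1/3 stops darker.
ISO: 125 → 100 → 80 → 64 → 50.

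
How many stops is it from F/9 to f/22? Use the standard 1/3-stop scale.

f/9 → f/10 → f/11 → f/13 → f/14 → f/16 → f/18 → f/20 → f/22 — count the steps: 8 third-stops = 2 2/3 stops.

2 2/3 stops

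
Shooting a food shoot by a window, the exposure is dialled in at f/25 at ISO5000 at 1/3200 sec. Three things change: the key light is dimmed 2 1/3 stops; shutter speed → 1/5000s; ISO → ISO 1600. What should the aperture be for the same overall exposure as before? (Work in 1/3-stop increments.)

f/5

Scene light: 2 1/3 stops darker.
Shutter speed: 1/3200 → 1/4000 → 1/5000 — 2/3 stop faster (darker).
ISO: 5000 → 4000 → 3200 → 2500 → 2000 → 1600 — 1 2/3 stops dropped (darker).
Net so far: 4 2/3 stops darker. Aperture: f/25 → f/22 → f/20 → f/18 → f/16 → f/14 → f/13 → f/11 → f/10 → f/9 → f/8 → f/7.1 → f/6.3 → f/5.6 → f/5.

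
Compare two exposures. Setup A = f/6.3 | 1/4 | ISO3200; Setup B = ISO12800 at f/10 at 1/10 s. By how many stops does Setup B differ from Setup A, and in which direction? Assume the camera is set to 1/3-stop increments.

Aperture: f/6.3 → f/7.1 → f/8 → f/9 → f/10 — 1 1/3 stops narrower (darker).
Shutter speed: 1/4 → 1/5 → 1/6 → 1/8 → 1/10 — 1 1/3 stops shorter (darker).
ISO: 3200 → 4000 → 5000 → 6400 → 8000 → 10000 → 12800 — 2 stops higher (brighter).
Net: −1 1/3 −1 1/3 +2 = −2/3 stops.

2/3 stop darker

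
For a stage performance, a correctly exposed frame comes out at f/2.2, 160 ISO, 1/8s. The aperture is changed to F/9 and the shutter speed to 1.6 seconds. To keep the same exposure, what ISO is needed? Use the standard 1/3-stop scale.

Aperture: f/2.2 → f/2.5 → f/2.8 → f/3.2 → f/3.5 → f/4 → f/4.5 → f/5 → f/5.6 → f/6.3 → f/7.1 → f/8 → f/9 — 4 stops stopped down (darker).
Shutter speed: 1/8 → 1/6 → 1/5 → 1/4 → 0.3 → 0.4 → 0.5 → 0.6 → 0.8 → 1 → 1.3 → 1.6 — 3 2/3 stops slower (brighter).
Net change so far: 1/3 stop darker. Offset with the ISO: 160 → 200.

ISO 200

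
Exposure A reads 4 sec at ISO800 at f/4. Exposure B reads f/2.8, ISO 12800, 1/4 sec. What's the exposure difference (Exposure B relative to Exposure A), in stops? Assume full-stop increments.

1 stop brighter

Aperture: f/4 → f/2.8 — 1 stop opened up (brighter).
Shutter speed: 4 → 2 → 1 → 1/2 → 1/4 — 4 stops shorter (darker).
ISO: 800 → 1600 → 3200 → 6400 → 12800 — 4 stops higher (brighter).
Net: +1 −4 +4 = +1 stop.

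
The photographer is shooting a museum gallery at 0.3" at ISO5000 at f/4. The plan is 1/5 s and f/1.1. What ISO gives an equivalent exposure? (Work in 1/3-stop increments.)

ISO 640

Shutter speed: 0.3 → 1/4 → 1/5 — 2/3 stop faster (darker).
Aperture: f/4 → f/3.5 → f/3.2 → f/2.8 → f/2.5 → f/2.2 → f/2 → f/1.8 → f/1.6 → f/1.4 → f/1.2 → f/1.1 — 3 2/3 stops opened up (brighter).
Net change so far: 3 stops brighter. Offset with the ISO: 5000 → 4000 → 3200 → 2500 → 2000 → 1600 → 1250 → 1000 → 800 → 640.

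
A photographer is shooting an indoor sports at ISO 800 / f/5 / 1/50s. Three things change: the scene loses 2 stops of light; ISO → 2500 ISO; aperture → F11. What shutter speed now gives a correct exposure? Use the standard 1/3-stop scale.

Scene light: 2 stops darker.
ISO: 800 → 1000 → 1250 → 1600 → 2000 → 2500 — 1 2/3 stops raised (brighter).
Aperture: f/5 → f/5.6 → f/6.3 → f/7.1 → f/8 → f/9 → f/10 → f/11 — 2 1/3 stops narrower (darker).
Net so far: 2 2/3 stops darker. Shutter speed: 1/50 → 1/40 → 1/30 → 1/25 → 1/20 → 1/15 → 1/13 → 1/10 → 1/8.

1/8s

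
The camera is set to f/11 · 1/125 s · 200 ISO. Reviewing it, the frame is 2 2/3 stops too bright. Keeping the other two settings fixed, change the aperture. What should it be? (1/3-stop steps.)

Overexposed by 2 2/3 stops → need 2 2/3 stops darker.
Aperture: f/11 → f/13 → f/14 → f/16 → f/18 → f/20 → f/22 → f/25 → f/29.

f/29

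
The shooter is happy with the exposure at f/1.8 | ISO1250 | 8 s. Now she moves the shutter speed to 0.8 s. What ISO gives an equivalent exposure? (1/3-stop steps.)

ISO 12800

Shutter speed: 8 → 6 → 5 → 4 → 3.2 → 2.5 → 2 → 1.6 → 1.3 → 1 → 0.8 — 3 1/3 stops shorter (darker).
Need 3 1/3 stops brighter from the ISO: 1250 → 1600 → 2000 → 2500 → 3200 → 4000 → 5000 → 6400 → 8000 → 10000 → 12800.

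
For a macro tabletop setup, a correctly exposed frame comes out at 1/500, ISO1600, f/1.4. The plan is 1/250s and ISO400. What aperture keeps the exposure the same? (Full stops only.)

Shutter speed: 1/500 → 1/250 — 1 stop longer (brighter).
ISO: 1600 → 800 → 400 — 2 stops lower (darker).
Net change so far: 1 stop darker. Offset with the aperture: f/1.4 → f/1.0.

f/1.0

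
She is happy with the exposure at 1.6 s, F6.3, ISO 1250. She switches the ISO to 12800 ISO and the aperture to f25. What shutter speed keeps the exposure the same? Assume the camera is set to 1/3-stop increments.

2.5 s

ISO: 1250 → 1600 → 2000 → 2500 → 3200 → 4000 → 5000 → 6400 → 8000 → 10000 → 12800 — 3 1/3 stops raised (brighter).
Aperture: f/6.3 → f/7.1 → f/8 → f/9 → f/10 → f/11 → f/13 → f/14 → f/16 → f/18 → f/20 → f/22 → f/25 — 4 stops smaller aperture (darker).
Net change so far: 2/3 stop darker. Offset with the shutter speed: 1.6 → 2 → 2.5.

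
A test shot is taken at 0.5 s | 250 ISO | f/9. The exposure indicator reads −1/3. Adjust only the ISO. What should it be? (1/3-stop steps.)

ISO 320

Underexposed by 1/3 stop → need 1/3 stop brighter.
ISO: 250 → 320.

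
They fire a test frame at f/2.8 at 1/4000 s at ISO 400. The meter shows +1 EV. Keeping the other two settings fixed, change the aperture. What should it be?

f/4

Overexposed by 1 stop → need 1 stop darker.
Aperture: f/2.8 → f/4.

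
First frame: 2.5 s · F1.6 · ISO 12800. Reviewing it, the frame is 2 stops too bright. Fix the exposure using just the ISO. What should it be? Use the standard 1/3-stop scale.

ISO 3200

Overexposed by 2 stops → need 2 stops darker.
ISO: 12800 → 10000 → 8000 → 6400 → 5000 → 4000 → 3200.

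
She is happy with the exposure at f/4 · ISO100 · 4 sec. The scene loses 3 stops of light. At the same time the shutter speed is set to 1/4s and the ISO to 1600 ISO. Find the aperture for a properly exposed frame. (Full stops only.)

f/1.4

Scene light: 3 stops darker.
Shutter speed: 4 → 2 → 1 → 1/2 → 1/4 — 4 stops faster (darker).
ISO: 100 → 200 → 400 → 800 → 1600 — 4 stops raised (brighter).
Net so far: 3 stops darker. Aperture: f/4 → f/2.8 → f/2 → f/1.4.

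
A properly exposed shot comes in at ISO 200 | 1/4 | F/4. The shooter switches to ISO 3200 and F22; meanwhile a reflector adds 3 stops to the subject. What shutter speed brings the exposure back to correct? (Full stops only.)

1/15s

Scene light: 3 stops brighter.
ISO: 200 → 400 → 800 → 1600 → 3200 — 4 stops raised (brighter).
Aperture: f/4 → f/5.6 → f/8 → f/11 → f/16 → f/22 — 5 stops stopped down (darker).
Net so far: 2 stops brighter. Shutter speed: 1/4 → 1/8 → 1/15.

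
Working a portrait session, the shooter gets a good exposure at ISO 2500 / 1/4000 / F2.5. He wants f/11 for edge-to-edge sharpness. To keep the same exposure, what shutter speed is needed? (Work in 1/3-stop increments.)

1/200s

Aperture: f/2.5 → f/2.8 → f/3.2 → f/3.5 → f/4 → f/4.5 → f/5 → f/5.6 → f/6.3 → f/7.1 → f/8 → f/9 → f/10 → f/11 — 4 1/3 stops smaller aperture (darker).
Need 4 1/3 stops brighter from the shutter speed: 1/4000 → 1/3200 → 1/2500 → 1/2000 → 1/1600 → 1/1250 → 1/1000 → 1/800 → 1/640 → 1/500 → 1/400 → 1/320 → 1/250 → 1/200.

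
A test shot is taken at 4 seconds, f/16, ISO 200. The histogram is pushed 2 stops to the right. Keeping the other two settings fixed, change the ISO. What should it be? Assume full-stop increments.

Overexposed by 2 stops → need 2 stops darker.
ISO: 200 → 100 → 50.

ISO 50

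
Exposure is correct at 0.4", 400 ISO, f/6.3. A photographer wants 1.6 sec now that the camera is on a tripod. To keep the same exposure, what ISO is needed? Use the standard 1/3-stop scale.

Shutter speed: 0.4 → 0.5 → 0.6 → 0.8 → 1 → 1.3 → 1.6 — 2 stops slower (brighter).
Need 2 stops darker from the ISO: 400 → 320 → 250 → 200 → 160 → 125 → 100.

ISO 100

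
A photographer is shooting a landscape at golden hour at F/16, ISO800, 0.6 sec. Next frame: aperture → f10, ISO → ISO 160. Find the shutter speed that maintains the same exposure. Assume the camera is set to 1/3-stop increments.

Aperture: f/16 → f/14 → f/13 → f/11 → f/10 — 1 1/3 stops wider (brighter).
ISO: 800 → 640 → 500 → 400 → 320 → 250 → 200 → 160 — 2 1/3 stops dropped (darker).
Net change so far: 1 stop darker. Offset with the shutter speed: 0.6 → 0.8 → 1 → 1.3.

1.3 s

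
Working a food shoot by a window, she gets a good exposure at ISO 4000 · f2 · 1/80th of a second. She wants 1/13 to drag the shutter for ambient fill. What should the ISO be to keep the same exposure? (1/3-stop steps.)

Shutter speed: 1/80 → 1/60 → 1/50 → 1/40 → 1/30 → 1/25 → 1/20 → 1/15 → 1/13 — 2 2/3 stops slower (brighter).
Need 2 2/3 stops darker from the ISO: 4000 → 3200 → 2500 → 2000 → 1600 → 1250 → 1000 → 800 → 640.

ISO 640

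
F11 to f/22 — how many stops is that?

f/11 → f/16 → f/22 — count the steps: 2 stops.

2 stops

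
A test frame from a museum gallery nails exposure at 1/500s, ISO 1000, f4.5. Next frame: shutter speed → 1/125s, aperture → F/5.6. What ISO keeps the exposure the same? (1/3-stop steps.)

ISO 400

Shutter speed: 1/500 → 1/400 → 1/320 → 1/250 → 1/200 → 1/160 → 1/125 — 2 stops slower (brighter).
Aperture: f/4.5 → f/5 → f/5.6 — 2/3 stop smaller aperture (darker).
Net change so far: 1 1/3 stops brighter. Offset with the ISO: 1000 → 800 → 640 → 500 → 400.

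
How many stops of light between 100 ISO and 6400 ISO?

6 stops

100 → 200 → 400 → 800 → 1600 → 3200 → 6400 — count the steps: 6 stops.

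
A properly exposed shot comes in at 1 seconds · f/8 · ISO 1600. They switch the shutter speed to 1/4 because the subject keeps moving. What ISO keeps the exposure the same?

ISO 6400

Shutter speed: 1 → 1/2 → 1/4 — 2 stops faster (darker).
Need 2 stops brighter from the ISO: 1600 → 3200 → 6400.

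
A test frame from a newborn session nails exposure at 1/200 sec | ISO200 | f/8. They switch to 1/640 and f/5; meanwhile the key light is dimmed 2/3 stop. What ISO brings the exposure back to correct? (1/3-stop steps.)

Scene light: 2/3 stop darker.
Shutter speed: 1/200 → 1/250 → 1/320 → 1/400 → 1/500 → 1/640 — 1 2/3 stops shorter (darker).
Aperture: f/8 → f/7.1 → f/6.3 → f/5.6 → f/5 — 1 1/3 stops opened up (brighter).
Net so far: 1 stop darker. ISO: 200 → 250 → 320 → 400.

ISO 400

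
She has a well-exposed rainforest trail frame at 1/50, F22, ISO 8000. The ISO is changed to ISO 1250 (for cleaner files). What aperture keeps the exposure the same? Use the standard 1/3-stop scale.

ISO: 8000 → 6400 → 5000 → 4000 → 3200 → 2500 → 2000 → 1600 → 1250 — 2 2/3 stops lower (darker).
Need 2 2/3 stops brighter from the aperture: f/22 → f/20 → f/18 → f/16 → f/14 → f/13 → f/11 → f/10 → f/9.

f/9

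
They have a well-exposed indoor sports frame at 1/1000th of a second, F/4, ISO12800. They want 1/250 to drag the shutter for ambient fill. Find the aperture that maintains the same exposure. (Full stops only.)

Shutter speed: 1/1000 → 1/500 → 1/250 — 2 stops slower (brighter).
Need 2 stops darker from the aperture: f/4 → f/5.6 → f/8.

f/8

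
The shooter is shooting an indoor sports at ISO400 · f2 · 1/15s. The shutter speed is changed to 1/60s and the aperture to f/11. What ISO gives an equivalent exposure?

Shutter speed: 1/15 → 1/30 → 1/60 — 2 stops shorter (darker).
Aperture: f/2 → f/2.8 → f/4 → f/5.6 → f/8 → f/11 — 5 stops stopped down (darker).
Net change so far: 7 stops darker. Offset with the ISO: 400 → 800 → 1600 → 3200 → 6400 → 12800 → 25600 → 51200.

ISO 51200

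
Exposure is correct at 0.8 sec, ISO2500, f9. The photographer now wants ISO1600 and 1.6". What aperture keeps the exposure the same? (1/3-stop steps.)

f/10

ISO: 2500 → 2000 → 1600 — 2/3 stop lower (darker).
Shutter speed: 0.8 → 1 → 1.3 → 1.6 — 1 stop slower (brighter).
Net change so far: 1/3 stop brighter. Offset with the aperture: f/9 → f/10.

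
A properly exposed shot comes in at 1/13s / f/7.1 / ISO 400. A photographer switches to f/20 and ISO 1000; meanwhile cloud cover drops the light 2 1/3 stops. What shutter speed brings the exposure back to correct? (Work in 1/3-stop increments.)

1.3 s

Scene light: 2 1/3 stops darker.
Aperture: f/7.1 → f/8 → f/9 → f/10 → f/11 → f/13 → f/14 → f/16 → f/18 → f/20 — 3 stops narrower (darker).
ISO: 400 → 500 → 640 → 800 → 1000 — 1 1/3 stops raised (brighter).
Net so far: 4 stops darker. Shutter speed: 1/13 → 1/10 → 1/8 → 1/6 → 1/5 → 1/4 → 0.3 → 0.4 → 0.5 → 0.6 → 0.8 → 1 → 1.3.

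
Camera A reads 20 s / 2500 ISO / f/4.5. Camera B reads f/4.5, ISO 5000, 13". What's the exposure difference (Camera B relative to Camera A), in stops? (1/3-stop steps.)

1/3 stop brighter

Aperture: unchanged.
Shutter speed: 20 → 15 → 13 — 2/3 stop faster (darker).
ISO: 2500 → 3200 → 4000 → 5000 — 1 stop higher (brighter).
Net: −2/3 +1 = +1/3 stops.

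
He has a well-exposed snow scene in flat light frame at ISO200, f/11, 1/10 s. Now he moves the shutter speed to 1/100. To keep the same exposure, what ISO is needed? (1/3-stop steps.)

ISO 2000

Shutter speed: 1/10 → 1/13 → 1/15 → 1/20 → 1/25 → 1/30 → 1/40 → 1/50 → 1/60 → 1/80 → 1/100 — 3 1/3 stops shorter (darker).
Need 3 1/3 stops brighter from the ISO: 200 → 250 → 320 → 400 → 500 → 640 → 800 → 1000 → 1250 → 1600 → 2000.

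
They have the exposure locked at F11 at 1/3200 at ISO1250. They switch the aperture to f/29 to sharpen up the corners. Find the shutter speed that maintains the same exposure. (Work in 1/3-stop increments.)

Aperture: f/11 → f/13 → f/14 → f/16 → f/18 → f/20 → f/22 → f/25 → f/29 — 2 2/3 stops narrower (darker).
Need 2 2/3 stops brighter from the shutter speed: 1/3200 → 1/2500 → 1/2000 → 1/1600 → 1/1250 → 1/1000 → 1/800 → 1/640 → 1/500.

1/500s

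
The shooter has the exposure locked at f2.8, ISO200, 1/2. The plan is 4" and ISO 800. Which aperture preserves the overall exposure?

f/16

Shutter speed: 1/2 → 1 → 2 → 4 — 3 stops slower (brighter).
ISO: 200 → 400 → 800 — 2 stops higher (brighter).
Net change so far: 5 stops brighter. Offset with the aperture: f/2.8 → f/4 → f/5.6 → f/8 → f/11 → f/16.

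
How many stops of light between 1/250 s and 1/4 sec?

1/250 → 1/125 → 1/60 → 1/30 → 1/15 → 1/8 → 1/4 — count the steps: 6 stops.

6 stops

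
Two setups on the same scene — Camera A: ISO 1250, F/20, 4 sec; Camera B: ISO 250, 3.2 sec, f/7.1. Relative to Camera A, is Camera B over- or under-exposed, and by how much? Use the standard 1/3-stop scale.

1/3 stop brighter

Aperture: f/20 → f/18 → f/16 → f/14 → f/13 → f/11 → f/10 → f/9 → f/8 → f/7.1 — 3 stops opened up (brighter).
Shutter speed: 4 → 3.2 — 1/3 stop faster (darker).
ISO: 1250 → 1000 → 800 → 640 → 500 → 400 → 320 → 250 — 2 1/3 stops lower (darker).
Net: +3 −1/3 −2 1/3 = +1/3 stops.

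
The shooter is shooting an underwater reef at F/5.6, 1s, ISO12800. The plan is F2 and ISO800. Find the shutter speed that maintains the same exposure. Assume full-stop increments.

Aperture: f/5.6 → f/4 → f/2.8 → f/2 — 3 stops larger aperture (brighter).
ISO: 12800 → 6400 → 3200 → 1600 → 800 — 4 stops dropped (darker).
Net change so far: 1 stop darker. Offset with the shutter speed: 1 → 2.

2 s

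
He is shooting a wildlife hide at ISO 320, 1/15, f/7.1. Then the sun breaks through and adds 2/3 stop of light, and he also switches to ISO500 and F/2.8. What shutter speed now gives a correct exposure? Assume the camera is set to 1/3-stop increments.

1/250s

Scene light: 2/3 stop brighter.
ISO: 320 → 400 → 500 — 2/3 stop raised (brighter).
Aperture: f/7.1 → f/6.3 → f/5.6 → f/5 → f/4.5 → f/4 → f/3.5 → f/3.2 → f/2.8 — 2 2/3 stops opened up (brighter).
Net so far: 4 stops brighter. Shutter speed: 1/15 → 1/20 → 1/25 → 1/30 → 1/40 → 1/50 → 1/60 → 1/80 → 1/100 → 1/125 → 1/160 → 1/200 → 1/250.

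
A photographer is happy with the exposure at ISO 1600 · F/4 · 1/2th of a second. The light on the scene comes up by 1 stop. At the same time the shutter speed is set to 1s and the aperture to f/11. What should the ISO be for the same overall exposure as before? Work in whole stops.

Scene light: 1 stop brighter.
Shutter speed: 1/2 → 1 — 1 stop slower (brighter).
Aperture: f/4 → f/5.6 → f/8 → f/11 — 3 stops stopped down (darker).
Net so far: 1 stop darker. ISO: 1600 → 3200.

ISO 3200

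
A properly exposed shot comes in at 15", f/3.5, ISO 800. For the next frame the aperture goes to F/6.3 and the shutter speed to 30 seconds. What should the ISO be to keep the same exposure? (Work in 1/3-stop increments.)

ISO 1250

Aperture: f/3.5 → f/4 → f/4.5 → f/5 → f/5.6 → f/6.3 — 1 2/3 stops narrower (darker).
Shutter speed: 15 → 20 → 25 → 30 — 1 stop longer (brighter).
Net change so far: 2/3 stop darker. Offset with the ISO: 800 → 1000 → 1250.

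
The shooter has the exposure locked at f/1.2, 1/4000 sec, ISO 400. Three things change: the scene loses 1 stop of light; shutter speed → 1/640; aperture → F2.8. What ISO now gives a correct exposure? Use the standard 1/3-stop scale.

Scene light: 1 stop darker.
Shutter speed: 1/4000 → 1/3200 → 1/2500 → 1/2000 → 1/1600 → 1/1250 → 1/1000 → 1/800 → 1/640 — 2 2/3 stops longer (brighter).
Aperture: f/1.2 → f/1.4 → f/1.6 → f/1.8 → f/2 → f/2.2 → f/2.5 → f/2.8 — 2 1/3 stops stopped down (darker).
Net so far: 2/3 stop darker. ISO: 400 → 500 → 640.

ISO 640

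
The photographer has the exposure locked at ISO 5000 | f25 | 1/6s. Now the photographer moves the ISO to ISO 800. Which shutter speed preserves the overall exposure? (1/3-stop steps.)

ISO: 5000 → 4000 → 3200 → 2500 → 2000 → 1600 → 1250 → 1000 → 800 — 2 2/3 stops lower (darker).
Need 2 2/3 stops brighter from the shutter speed: 1/6 → 1/5 → 1/4 → 0.3 → 0.4 → 0.5 → 0.6 → 0.8 → 1.

1 s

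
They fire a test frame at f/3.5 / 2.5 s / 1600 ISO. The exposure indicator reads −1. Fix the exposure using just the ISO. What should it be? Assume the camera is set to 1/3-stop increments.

ISO 3200

Underexposed by 1 stop → need 1 stop brighter.
ISO: 1600 → 2000 → 2500 → 3200.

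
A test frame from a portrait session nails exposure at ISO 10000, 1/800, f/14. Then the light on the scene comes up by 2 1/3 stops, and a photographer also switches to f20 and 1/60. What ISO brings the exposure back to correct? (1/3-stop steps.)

ISO 320

Scene light: 2 1/3 stops brighter.
Aperture: f/14 → f/16 → f/18 → f/20 — 1 stop smaller aperture (darker).
Shutter speed: 1/800 → 1/640 → 1/500 → 1/400 → 1/320 → 1/250 → 1/200 → 1/160 → 1/125 → 1/100 → 1/80 → 1/60 — 3 2/3 stops longer (brighter).
Net so far: 5 stops brighter. ISO: 10000 → 8000 → 6400 → 5000 → 4000 → 3200 → 2500 → 2000 → 1600 → 1250 → 1000 → 800 → 640 → 500 → 400 → 320.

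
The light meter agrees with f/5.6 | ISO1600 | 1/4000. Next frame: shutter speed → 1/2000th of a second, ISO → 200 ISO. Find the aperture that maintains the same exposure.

f/2.8

Shutter speed: 1/4000 → 1/2000 — 1 stop longer (brighter).
ISO: 1600 → 800 → 400 → 200 — 3 stops lower (darker).
Net change so far: 2 stops darker. Offset with the aperture: f/5.6 → f/4 → f/2.8.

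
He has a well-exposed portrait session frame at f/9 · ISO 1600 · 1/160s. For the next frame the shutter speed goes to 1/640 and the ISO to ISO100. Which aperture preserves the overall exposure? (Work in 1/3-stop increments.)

Shutter speed: 1/160 → 1/200 → 1/250 → 1/320 → 1/400 → 1/500 → 1/640 — 2 stops faster (darker).
ISO: 1600 → 1250 → 1000 → 800 → 640 → 500 → 400 → 320 → 250 → 200 → 160 → 125 → 100 — 4 stops dropped (darker).
Net change so far: 6 stops darker. Offset with the aperture: f/9 → f/8 → f/7.1 → f/6.3 → f/5.6 → f/5 → f/4.5 → f/4 → f/3.5 → f/3.2 → f/2.8 → f/2.5 → f/2.2 → f/2 → f/1.8 → f/1.6 → f/1.4 → f/1.2 → f/1.1.

f/1.1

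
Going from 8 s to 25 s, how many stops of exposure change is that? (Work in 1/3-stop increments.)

1 2/3 stops

8 → 10 → 13 → 15 → 20 → 25 — count the steps: 5 third-stops = 1 2/3 stops.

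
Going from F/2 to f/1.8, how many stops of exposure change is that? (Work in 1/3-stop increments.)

1/3 stop

f/2 → f/1.8 — count the steps: 1 third-stops = 1/3 stop.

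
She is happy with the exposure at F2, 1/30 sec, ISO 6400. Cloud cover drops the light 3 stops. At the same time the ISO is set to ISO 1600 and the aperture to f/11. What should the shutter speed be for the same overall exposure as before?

30 s

Scene light: 3 stops darker.
ISO: 6400 → 3200 → 1600 — 2 stops dropped (darker).
Aperture: f/2 → f/2.8 → f/4 → f/5.6 → f/8 → f/11 — 5 stops stopped down (darker).
Net so far: 10 stops darker. Shutter speed: 1/30 → 1/15 → 1/8 → 1/4 → 1/2 → 1 → 2 → 4 → 8 → 15 → 30.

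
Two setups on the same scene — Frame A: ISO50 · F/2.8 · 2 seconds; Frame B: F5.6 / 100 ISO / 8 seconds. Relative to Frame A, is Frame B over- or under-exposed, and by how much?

1 stop brighter

Aperture: f/2.8 → f/4 → f/5.6 — 2 stops smaller aperture (darker).
Shutter speed: 2 → 4 → 8 — 2 stops longer (brighter).
ISO: 50 → 100 — 1 stop higher (brighter).
Net: −2 +2 +1 = +1 stop.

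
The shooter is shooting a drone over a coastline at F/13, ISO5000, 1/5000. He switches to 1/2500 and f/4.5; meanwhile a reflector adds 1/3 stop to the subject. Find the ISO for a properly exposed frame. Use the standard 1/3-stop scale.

Scene light: 1/3 stop brighter.
Shutter speed: 1/5000 → 1/4000 → 1/3200 → 1/2500 — 1 stop slower (brighter).
Aperture: f/13 → f/11 → f/10 → f/9 → f/8 → f/7.1 → f/6.3 → f/5.6 → f/5 → f/4.5 — 3 stops wider (brighter).
Net so far: 4 1/3 stops brighter. ISO: 5000 → 4000 → 3200 → 2500 → 2000 → 1600 → 1250 → 1000 → 800 → 640 → 500 → 400 → 320 → 250.

ISO 250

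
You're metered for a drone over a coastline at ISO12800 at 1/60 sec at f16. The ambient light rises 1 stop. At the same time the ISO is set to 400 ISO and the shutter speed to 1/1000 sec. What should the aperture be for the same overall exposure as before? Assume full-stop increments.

f/1.0

Scene light: 1 stop brighter.
ISO: 12800 → 6400 → 3200 → 1600 → 800 → 400 — 5 stops dropped (darker).
Shutter speed: 1/60 → 1/125 → 1/250 → 1/500 → 1/1000 — 4 stops faster (darker).
Net so far: 8 stops darker. Aperture: f/16 → f/11 → f/8 → f/5.6 → f/4 → f/2.8 → f/2 → f/1.4 → f/1.0.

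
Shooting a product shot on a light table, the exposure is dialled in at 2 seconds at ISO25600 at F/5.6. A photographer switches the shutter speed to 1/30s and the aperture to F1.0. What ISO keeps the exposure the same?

Shutter speed: 2 → 1 → 1/2 → 1/4 → 1/8 → 1/15 → 1/30 — 6 stops shorter (darker).
Aperture: f/5.6 → f/4 → f/2.8 → f/2 → f/1.4 → f/1.0 — 5 stops opened up (brighter).
Net change so far: 1 stop darker. Offset with the ISO: 25600 → 51200.

ISO 51200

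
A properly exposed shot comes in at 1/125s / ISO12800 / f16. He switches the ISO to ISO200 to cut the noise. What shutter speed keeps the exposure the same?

ISO: 12800 → 6400 → 3200 → 1600 → 800 → 400 → 200 — 6 stops lower (darker).
Need 6 stops brighter from the shutter speed: 1/125 → 1/60 → 1/30 → 1/15 → 1/8 → 1/4 → 1/2.

1/2s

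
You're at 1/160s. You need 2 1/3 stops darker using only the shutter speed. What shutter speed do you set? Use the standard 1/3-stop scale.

1/800s

Shutter speed: 1/160 → 1/200 → 1/250 → 1/320 → 1/400 → 1/500 → 1/640 → 1/800 — 2 1/3 stops shorter (darker).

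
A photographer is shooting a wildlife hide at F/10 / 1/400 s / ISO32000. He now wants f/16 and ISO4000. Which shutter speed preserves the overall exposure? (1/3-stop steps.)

Aperture: f/10 → f/11 → f/13 → f/14 → f/16 — 1 1/3 stops smaller aperture (darker).
ISO: 32000 → 25600 → 20000 → 16000 → 12800 → 10000 → 8000 → 6400 → 5000 → 4000 — 3 stops lower (darker).
Net change so far: 4 1/3 stops darker. Offset with the shutter speed: 1/400 → 1/320 → 1/250 → 1/200 → 1/160 → 1/125 → 1/100 → 1/80 → 1/60 → 1/50 → 1/40 → 1/30 → 1/25 → 1/20.

1/20s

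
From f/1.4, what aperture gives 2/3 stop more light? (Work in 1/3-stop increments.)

Aperture: f/1.4 → f/1.2 → f/1.1 — 2/3 stop wider (brighter).

f/1.1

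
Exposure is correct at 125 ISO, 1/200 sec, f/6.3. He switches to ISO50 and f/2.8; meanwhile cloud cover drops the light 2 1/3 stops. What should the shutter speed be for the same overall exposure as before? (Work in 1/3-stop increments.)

1/80s

Scene light: 2 1/3 stops darker.
ISO: 125 → 100 → 80 → 64 → 50 — 1 1/3 stops lower (darker).
Aperture: f/6.3 → f/5.6 → f/5 → f/4.5 → f/4 → f/3.5 → f/3.2 → f/2.8 — 2 1/3 stops wider (brighter).
Net so far: 1 1/3 stops darker. Shutter speed: 1/200 → 1/160 → 1/125 → 1/100 → 1/80.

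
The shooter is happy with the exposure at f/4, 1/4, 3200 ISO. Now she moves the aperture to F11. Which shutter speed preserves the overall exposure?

Aperture: f/4 → f/5.6 → f/8 → f/11 — 3 stops smaller aperture (darker).
Need 3 stops brighter from the shutter speed: 1/4 → 1/2 → 1 → 2.

2 s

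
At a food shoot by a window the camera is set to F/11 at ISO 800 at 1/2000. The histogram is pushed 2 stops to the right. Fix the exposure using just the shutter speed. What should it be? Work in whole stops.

1/8000s

Overexposed by 2 stops → need 2 stops darker.
Shutter speed: 1/2000 → 1/4000 → 1/8000.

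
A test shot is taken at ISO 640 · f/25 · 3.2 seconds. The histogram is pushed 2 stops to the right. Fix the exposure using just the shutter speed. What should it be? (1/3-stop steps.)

0.8 s

Overexposed by 2 stops → need 2 stops darker.
Shutter speed: 3.2 → 2.5 → 2 → 1.6 → 1.3 → 1 → 0.8.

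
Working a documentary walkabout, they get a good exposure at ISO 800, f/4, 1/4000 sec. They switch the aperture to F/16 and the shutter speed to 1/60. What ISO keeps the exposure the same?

Aperture: f/4 → f/5.6 → f/8 → f/11 → f/16 — 4 stops smaller aperture (darker).
Shutter speed: 1/4000 → 1/2000 → 1/1000 → 1/500 → 1/250 → 1/125 → 1/60 — 6 stops longer (brighter).
Net change so far: 2 stops brighter. Offset with the ISO: 800 → 400 → 200.

ISO 200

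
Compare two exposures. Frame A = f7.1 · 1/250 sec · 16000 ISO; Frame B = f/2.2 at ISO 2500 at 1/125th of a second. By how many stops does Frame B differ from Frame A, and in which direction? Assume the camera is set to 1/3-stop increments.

Aperture: f/7.1 → f/6.3 → f/5.6 → f/5 → f/4.5 → f/4 → f/3.5 → f/3.2 → f/2.8 → f/2.5 → f/2.2 — 3 1/3 stops wider (brighter).
Shutter speed: 1/250 → 1/200 → 1/160 → 1/125 — 1 stop longer (brighter).
ISO: 16000 → 12800 → 10000 → 8000 → 6400 → 5000 → 4000 → 3200 → 2500 — 2 2/3 stops dropped (darker).
Net: +3 1/3 +1 −2 2/3 = +1 2/3 stops.

1 2/3 stops brighter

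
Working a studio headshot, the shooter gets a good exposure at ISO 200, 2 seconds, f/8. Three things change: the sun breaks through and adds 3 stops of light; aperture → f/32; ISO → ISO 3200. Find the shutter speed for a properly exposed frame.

1/4s

Scene light: 3 stops brighter.
Aperture: f/8 → f/11 → f/16 → f/22 → f/32 — 4 stops stopped down (darker).
ISO: 200 → 400 → 800 → 1600 → 3200 — 4 stops higher (brighter).
Net so far: 3 stops brighter. Shutter speed: 2 → 1 → 1/2 → 1/4.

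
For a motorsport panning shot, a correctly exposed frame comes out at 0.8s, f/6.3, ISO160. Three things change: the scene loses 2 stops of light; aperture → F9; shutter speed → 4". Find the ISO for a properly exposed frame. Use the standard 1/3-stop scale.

ISO 250

Scene light: 2 stops darker.
Aperture: f/6.3 → f/7.1 → f/8 → f/9 — 1 stop smaller aperture (darker).
Shutter speed: 0.8 → 1 → 1.3 → 1.6 → 2 → 2.5 → 3.2 → 4 — 2 1/3 stops slower (brighter).
Net so far: 2/3 stop darker. ISO: 160 → 200 → 250.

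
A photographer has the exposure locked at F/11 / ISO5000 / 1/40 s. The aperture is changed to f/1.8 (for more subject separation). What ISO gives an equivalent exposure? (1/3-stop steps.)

ISO 125

Aperture: f/11 → f/10 → f/9 → f/8 → f/7.1 → f/6.3 → f/5.6 → f/5 → f/4.5 → f/4 → f/3.5 → f/3.2 → f/2.8 → f/2.5 → f/2.2 → f/2 → f/1.8 — 5 1/3 stops opened up (brighter).
Need 5 1/3 stops darker from the ISO: 5000 → 4000 → 3200 → 2500 → 2000 → 1600 → 1250 → 1000 → 800 → 640 → 500 → 400 → 320 → 250 → 200 → 160 → 125.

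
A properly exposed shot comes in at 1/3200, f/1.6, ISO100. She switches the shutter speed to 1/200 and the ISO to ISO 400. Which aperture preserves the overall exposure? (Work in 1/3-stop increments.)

Shutter speed: 1/3200 → 1/2500 → 1/2000 → 1/1600 → 1/1250 → 1/1000 → 1/800 → 1/640 → 1/500 → 1/400 → 1/320 → 1/250 → 1/200 — 4 stops slower (brighter).
ISO: 100 → 125 → 160 → 200 → 250 → 320 → 400 — 2 stops higher (brighter).
Net change so far: 6 stops brighter. Offset with the aperture: f/1.6 → f/1.8 → f/2 → f/2.2 → f/2.5 → f/2.8 → f/3.2 → f/3.5 → f/4 → f/4.5 → f/5 → f/5.6 → f/6.3 → f/7.1 → f/8 → f/9 → f/10 → f/11 → f/13.

f/13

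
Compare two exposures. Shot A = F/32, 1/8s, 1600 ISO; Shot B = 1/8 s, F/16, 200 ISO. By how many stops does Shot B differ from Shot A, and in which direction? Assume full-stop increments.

1 stop darker

Aperture: f/32 → f/22 → f/16 — 2 stops opened up (brighter).
Shutter speed: unchanged.
ISO: 1600 → 800 → 400 → 200 — 3 stops lower (darker).
Net: +2 −3 = −1 stop.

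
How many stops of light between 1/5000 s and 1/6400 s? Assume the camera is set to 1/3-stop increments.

1/3 stop

1/5000 → 1/6400 — count the steps: 1 third-stops = 1/3 stop.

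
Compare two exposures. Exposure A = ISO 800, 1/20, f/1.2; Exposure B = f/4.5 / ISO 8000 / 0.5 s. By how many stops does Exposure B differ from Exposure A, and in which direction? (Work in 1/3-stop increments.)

Aperture: f/1.2 → f/1.4 → f/1.6 → f/1.8 → f/2 → f/2.2 → f/2.5 → f/2.8 → f/3.2 → f/3.5 → f/4 → f/4.5 — 3 2/3 stops narrower (darker).
Shutter speed: 1/20 → 1/15 → 1/13 → 1/10 → 1/8 → 1/6 → 1/5 → 1/4 → 0.3 → 0.4 → 0.5 — 3 1/3 stops longer (brighter).
ISO: 800 → 1000 → 1250 → 1600 → 2000 → 2500 → 3200 → 4000 → 5000 → 6400 → 8000 — 3 1/3 stops higher (brighter).
Net: −3 2/3 +3 1/3 +3 1/3 = +3 stops.

3 stops brighter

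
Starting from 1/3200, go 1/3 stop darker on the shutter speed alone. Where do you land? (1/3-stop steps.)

1/4000s

Shutter speed: 1/3200 → 1/4000 — 1/3 stop shorter (darker).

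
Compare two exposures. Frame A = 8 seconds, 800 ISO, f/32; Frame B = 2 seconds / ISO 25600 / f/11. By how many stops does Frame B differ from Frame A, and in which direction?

Aperture: f/32 → f/22 → f/16 → f/11 — 3 stops larger aperture (brighter).
Shutter speed: 8 → 4 → 2 — 2 stops shorter (darker).
ISO: 800 → 1600 → 3200 → 6400 → 12800 → 25600 — 5 stops higher (brighter).
Net: +3 −2 +5 = +6 stops.

6 stops brighter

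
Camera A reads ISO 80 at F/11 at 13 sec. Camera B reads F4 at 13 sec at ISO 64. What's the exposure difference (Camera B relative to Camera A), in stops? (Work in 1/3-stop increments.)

2 2/3 stops brighter

Aperture: f/11 → f/10 → f/9 → f/8 → f/7.1 → f/6.3 → f/5.6 → f/5 → f/4.5 → f/4 — 3 stops larger aperture (brighter).
Shutter speed: unchanged.
ISO: 80 → 64 — 1/3 stop lower (darker).
Net: +3 −1/3 = +2 2/3 stops.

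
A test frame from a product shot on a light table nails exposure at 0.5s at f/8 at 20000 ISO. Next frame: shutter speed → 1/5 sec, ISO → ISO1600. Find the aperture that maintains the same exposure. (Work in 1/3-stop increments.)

Shutter speed: 0.5 → 0.4 → 0.3 → 1/4 → 1/5 — 1 1/3 stops shorter (darker).
ISO: 20000 → 16000 → 12800 → 10000 → 8000 → 6400 → 5000 → 4000 → 3200 → 2500 → 2000 → 1600 — 3 2/3 stops lower (darker).
Net change so far: 5 stops darker. Offset with the aperture: f/8 → f/7.1 → f/6.3 → f/5.6 → f/5 → f/4.5 → f/4 → f/3.5 → f/3.2 → f/2.8 → f/2.5 → f/2.2 → f/2 → f/1.8 → f/1.6 → f/1.4.

f/1.4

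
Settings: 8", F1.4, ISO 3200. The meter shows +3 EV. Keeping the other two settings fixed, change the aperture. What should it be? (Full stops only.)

Overexposed by 3 stops → need 3 stops darker.
Aperture: f/1.4 → f/2 → f/2.8 → f/4.

f/4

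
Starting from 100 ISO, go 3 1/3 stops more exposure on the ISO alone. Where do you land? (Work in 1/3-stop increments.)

ISO 1000

ISO: 100 → 125 → 160 → 200 → 250 → 320 → 400 → 500 → 640 → 800 → 1000 — 3 1/3 stops higher (brighter).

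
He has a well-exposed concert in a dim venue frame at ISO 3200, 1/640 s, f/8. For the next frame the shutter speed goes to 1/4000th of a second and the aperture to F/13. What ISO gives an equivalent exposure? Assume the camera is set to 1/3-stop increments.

ISO 51200

Shutter speed: 1/640 → 1/800 → 1/1000 → 1/1250 → 1/1600 → 1/2000 → 1/2500 → 1/3200 → 1/4000 — 2 2/3 stops faster (darker).
Aperture: f/8 → f/9 → f/10 → f/11 → f/13 — 1 1/3 stops smaller aperture (darker).
Net change so far: 4 stops darker. Offset with the ISO: 3200 → 4000 → 5000 → 6400 → 8000 → 10000 → 12800 → 16000 → 20000 → 25600 → 32000 → 40000 → 51200.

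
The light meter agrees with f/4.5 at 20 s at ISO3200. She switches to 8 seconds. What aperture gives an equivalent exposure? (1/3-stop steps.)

Shutter speed: 20 → 15 → 13 → 10 → 8 — 1 1/3 stops faster (darker).
Need 1 1/3 stops brighter from the aperture: f/4.5 → f/4 → f/3.5 → f/3.2 → f/2.8.

f/2.8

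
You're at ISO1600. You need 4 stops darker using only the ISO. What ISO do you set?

ISO 100

ISO: 1600 → 800 → 400 → 200 → 100 — 4 stops dropped (darker).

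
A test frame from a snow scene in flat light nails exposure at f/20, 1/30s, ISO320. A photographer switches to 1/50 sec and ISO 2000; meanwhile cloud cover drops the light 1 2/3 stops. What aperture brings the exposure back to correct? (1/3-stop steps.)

Scene light: 1 2/3 stops darker.
Shutter speed: 1/30 → 1/40 → 1/50 — 2/3 stop shorter (darker).
ISO: 320 → 400 → 500 → 640 → 800 → 1000 → 1250 → 1600 → 2000 — 2 2/3 stops higher (brighter).
Net so far: 1/3 stop brighter. Aperture: f/20 → f/22.

f/22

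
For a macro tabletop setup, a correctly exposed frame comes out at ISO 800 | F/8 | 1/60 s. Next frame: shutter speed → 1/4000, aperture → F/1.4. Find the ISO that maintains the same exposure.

ISO 1600

Shutter speed: 1/60 → 1/125 → 1/250 → 1/500 → 1/1000 → 1/2000 → 1/4000 — 6 stops shorter (darker).
Aperture: f/8 → f/5.6 → f/4 → f/2.8 → f/2 → f/1.4 — 5 stops larger aperture (brighter).
Net change so far: 1 stop darker. Offset with the ISO: 800 → 1600.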